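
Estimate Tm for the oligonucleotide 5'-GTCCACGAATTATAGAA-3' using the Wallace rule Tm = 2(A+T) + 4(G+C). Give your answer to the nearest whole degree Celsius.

46°C

Base counts: A=7, T=4, G=3, C=3 (length 17).
Tm = 2·(7+4) + 4·(3+3) = 2·11 + 4·6 = 22 + 24 = 46°C.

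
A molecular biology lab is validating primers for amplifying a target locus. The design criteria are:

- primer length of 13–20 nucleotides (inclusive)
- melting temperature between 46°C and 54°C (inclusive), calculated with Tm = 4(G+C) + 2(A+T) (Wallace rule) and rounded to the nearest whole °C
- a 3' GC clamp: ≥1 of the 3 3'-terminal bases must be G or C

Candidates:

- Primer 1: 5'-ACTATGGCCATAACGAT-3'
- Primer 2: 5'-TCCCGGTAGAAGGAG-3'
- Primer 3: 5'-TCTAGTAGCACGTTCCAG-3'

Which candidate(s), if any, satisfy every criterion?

Primer 1, Primer 2 and Primer 3.

Primer 1 (17 nt, A=6 T=4 G=3 C=4): length 17 ✓; Tm = 2·10 + 4·7 = 48°C ✓; 3' end GAT has 1 G/C ✓ — passes.
Primer 2 (15 nt, A=4 T=2 G=6 C=3): length 15 ✓; Tm = 2·6 + 4·9 = 48°C ✓; 3' end GAG has 2 G/C ✓ — passes.
Primer 3 (18 nt, A=4 T=5 G=4 C=5): length 18 ✓; Tm = 2·9 + 4·9 = 54°C ✓; 3' end CAG has 2 G/C ✓ — passes.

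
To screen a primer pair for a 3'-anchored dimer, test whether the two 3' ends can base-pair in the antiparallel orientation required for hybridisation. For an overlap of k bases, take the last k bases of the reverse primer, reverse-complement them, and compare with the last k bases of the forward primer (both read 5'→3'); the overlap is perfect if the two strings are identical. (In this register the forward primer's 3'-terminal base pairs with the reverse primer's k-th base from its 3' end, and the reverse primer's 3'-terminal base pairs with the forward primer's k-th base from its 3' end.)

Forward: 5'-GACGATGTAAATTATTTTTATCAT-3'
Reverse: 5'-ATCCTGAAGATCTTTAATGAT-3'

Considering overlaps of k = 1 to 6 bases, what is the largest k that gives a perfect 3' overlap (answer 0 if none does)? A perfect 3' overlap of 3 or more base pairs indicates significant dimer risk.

Last 6 bases (5'→3') — forward …TATCAT, reverse …AATGAT.
Reverse complement of the reverse primer's last 6 bases: ATCATT; its first k bases are the reverse complement of the reverse primer's last k bases, so a perfect k-base overlap needs the forward primer's last k bases to equal them.
Comparing (forward last k vs required): k=1: T vs A ✗; k=2: AT vs AT ✓; k=3: CAT vs ATC ✗; k=4: TCAT vs ATCA ✗; k=5: ATCAT vs ATCAT ✓; k=6: TATCAT vs ATCATT ✗.
Perfect overlaps at k = 2, 5; the largest is 5.

Longest perfect overlap: 5 complementary base pairs; significant dimer risk (threshold 3).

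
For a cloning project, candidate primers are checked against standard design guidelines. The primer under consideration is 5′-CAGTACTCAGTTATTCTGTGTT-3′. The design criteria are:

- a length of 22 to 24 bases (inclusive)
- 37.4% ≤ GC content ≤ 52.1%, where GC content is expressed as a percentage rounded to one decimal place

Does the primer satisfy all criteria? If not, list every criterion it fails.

Base counts: A=4, T=10, G=4, C=4 (length 22).
length: length 22 ✓
GC content: GC 8/22 = 36.4%, outside 37.4–52.1% ✗

Fails: GC content.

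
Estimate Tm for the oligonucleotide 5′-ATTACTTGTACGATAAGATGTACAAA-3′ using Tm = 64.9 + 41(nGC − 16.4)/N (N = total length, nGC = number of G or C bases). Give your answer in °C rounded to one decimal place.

50.1°C

Base counts: A=11, T=8, G=4, C=3; G+C = 7, N = 26.
Tm = 64.9 + 41·(7 − 16.4)/26 = 64.9 + -385.40/26 = 50.1°C.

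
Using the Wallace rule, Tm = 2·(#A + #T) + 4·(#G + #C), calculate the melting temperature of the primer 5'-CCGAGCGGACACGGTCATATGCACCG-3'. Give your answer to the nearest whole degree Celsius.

86°C

Base counts: A=6, T=3, G=8, C=9 (length 26).
Tm = 2·(6+3) + 4·(8+9) = 2·9 + 4·17 = 18 + 68 = 86°C.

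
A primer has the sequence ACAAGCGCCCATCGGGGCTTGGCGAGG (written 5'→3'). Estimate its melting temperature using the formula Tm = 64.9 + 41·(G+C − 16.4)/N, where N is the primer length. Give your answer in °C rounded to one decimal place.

68.8°C

Base counts: A=5, T=3, G=11, C=8; G+C = 19, N = 27.
Tm = 64.9 + 41·(19 − 16.4)/27 = 64.9 + 106.60/27 = 68.8°C.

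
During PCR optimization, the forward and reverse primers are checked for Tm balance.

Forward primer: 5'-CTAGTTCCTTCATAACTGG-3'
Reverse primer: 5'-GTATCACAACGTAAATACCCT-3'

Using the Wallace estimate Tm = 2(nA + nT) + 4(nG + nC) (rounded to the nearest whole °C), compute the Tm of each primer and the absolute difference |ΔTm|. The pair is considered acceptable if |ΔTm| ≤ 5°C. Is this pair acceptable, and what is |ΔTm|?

Forward: A=4 T=7 G=3 C=5 → Tm = 2·11 + 4·8 = 54°C.
Reverse: A=8 T=5 G=2 C=6 → Tm = 2·13 + 4·8 = 58°C.
|ΔTm| = |54 − 58| = 4°C, ≤ 5°C.

|ΔTm| = 4°C; the pair is acceptable.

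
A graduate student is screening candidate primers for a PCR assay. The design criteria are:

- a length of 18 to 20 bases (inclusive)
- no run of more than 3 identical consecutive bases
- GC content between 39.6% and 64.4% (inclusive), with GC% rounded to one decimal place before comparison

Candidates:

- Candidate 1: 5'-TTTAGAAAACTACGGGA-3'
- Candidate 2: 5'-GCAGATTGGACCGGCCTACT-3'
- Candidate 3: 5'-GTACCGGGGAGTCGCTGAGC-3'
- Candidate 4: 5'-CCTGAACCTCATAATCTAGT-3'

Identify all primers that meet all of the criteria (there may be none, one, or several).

Candidate 1 (17 nt, A=7 T=4 G=4 C=2): length 17, outside 18–20 ✗; longest run = 4, exceeds 3 ✗; GC 6/17 = 35.3%, outside 39.6–64.4% ✗ — fails.
Candidate 2 (20 nt, A=4 T=4 G=6 C=6): length 20 ✓; longest run = 2 ✓; GC 12/20 = 60.0% ✓ — passes.
Candidate 3 (20 nt, A=3 T=3 G=9 C=5): length 20 ✓; longest run = 4, exceeds 3 ✗; GC 14/20 = 70.0%, outside 39.6–64.4% ✗ — fails.
Candidate 4 (20 nt, A=6 T=6 G=2 C=6): length 20 ✓; longest run = 2 ✓; GC 8/20 = 40.0% ✓ — passes.

Candidate 2 and Candidate 4.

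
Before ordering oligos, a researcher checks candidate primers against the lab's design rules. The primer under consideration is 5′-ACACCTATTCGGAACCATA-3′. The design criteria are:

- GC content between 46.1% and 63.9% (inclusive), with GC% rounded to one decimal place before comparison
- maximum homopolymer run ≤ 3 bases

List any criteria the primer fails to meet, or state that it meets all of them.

Fails: GC content.

Base counts: A=7, T=4, G=2, C=6 (length 19).
GC content: GC 8/19 = 42.1%, outside 46.1–63.9% ✗
homopolymer run: longest run = 2 ✓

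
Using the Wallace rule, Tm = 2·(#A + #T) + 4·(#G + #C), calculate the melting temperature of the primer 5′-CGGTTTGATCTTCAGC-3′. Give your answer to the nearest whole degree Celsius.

Base counts: A=2, T=6, G=4, C=4 (length 16).
Tm = 2·(2+6) + 4·(4+4) = 2·8 + 4·8 = 16 + 32 = 48°C.

48°C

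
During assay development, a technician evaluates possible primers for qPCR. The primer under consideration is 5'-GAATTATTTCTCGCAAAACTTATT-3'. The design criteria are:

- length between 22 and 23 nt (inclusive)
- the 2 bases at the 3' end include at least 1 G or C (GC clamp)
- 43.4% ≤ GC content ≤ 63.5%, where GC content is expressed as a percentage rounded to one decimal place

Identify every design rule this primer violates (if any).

Fails: length, GC clamp, GC content.

Base counts: A=8, T=10, G=2, C=4 (length 24).
length: length 24, outside 22–23 ✗
GC clamp: 3' end TT has 0 G/C, need ≥1 ✗
GC content: GC 6/24 = 25.0%, outside 43.4–63.5% ✗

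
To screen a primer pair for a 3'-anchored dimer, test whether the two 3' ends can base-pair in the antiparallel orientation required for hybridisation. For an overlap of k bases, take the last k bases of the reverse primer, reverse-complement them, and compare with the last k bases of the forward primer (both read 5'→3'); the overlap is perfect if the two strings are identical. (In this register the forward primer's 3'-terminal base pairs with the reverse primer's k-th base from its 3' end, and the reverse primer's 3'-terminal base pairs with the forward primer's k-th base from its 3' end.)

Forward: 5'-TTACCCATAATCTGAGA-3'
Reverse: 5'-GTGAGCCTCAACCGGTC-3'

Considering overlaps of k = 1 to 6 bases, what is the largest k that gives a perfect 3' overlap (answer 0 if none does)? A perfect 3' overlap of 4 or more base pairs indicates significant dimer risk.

Last 6 bases (5'→3') — forward …CTGAGA, reverse …CCGGTC.
Reverse complement of the reverse primer's last 6 bases: GACCGG; its first k bases are the reverse complement of the reverse primer's last k bases, so a perfect k-base overlap needs the forward primer's last k bases to equal them.
Comparing (forward last k vs required): k=1: A vs G ✗; k=2: GA vs GA ✓; k=3: AGA vs GAC ✗; k=4: GAGA vs GACC ✗; k=5: TGAGA vs GACCG ✗; k=6: CTGAGA vs GACCGG ✗.
Only k = 2 is perfect, so the longest perfect 3' overlap is 2.

Longest perfect overlap: 2 complementary base pairs; below the dimer-risk threshold (threshold 4).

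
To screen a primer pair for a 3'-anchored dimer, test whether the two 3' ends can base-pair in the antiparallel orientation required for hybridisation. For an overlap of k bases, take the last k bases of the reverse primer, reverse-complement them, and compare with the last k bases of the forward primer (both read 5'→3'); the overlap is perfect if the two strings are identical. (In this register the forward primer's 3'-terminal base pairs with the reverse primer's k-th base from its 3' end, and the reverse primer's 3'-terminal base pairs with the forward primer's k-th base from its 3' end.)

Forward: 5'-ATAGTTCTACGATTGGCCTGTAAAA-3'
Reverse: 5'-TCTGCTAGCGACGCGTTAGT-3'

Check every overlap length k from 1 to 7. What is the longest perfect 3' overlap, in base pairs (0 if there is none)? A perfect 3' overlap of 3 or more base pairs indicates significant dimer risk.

Longest perfect overlap: 1 complementary base pair; below the dimer-risk threshold (threshold 3).

Last 7 bases (5'→3') — forward …TGTAAAA, reverse …CGTTAGT.
Reverse complement of the reverse primer's last 7 bases: ACTAACG; its first k bases are the reverse complement of the reverse primer's last k bases, so a perfect k-base overlap needs the forward primer's last k bases to equal them.
Comparing (forward last k vs required): k=1: A vs A ✓; k=2: AA vs AC ✗; k=3: AAA vs ACT ✗; k=4: AAAA vs ACTA ✗; k=5: TAAAA vs ACTAA ✗; k=6: GTAAAA vs ACTAAC ✗; k=7: TGTAAAA vs ACTAACG ✗.
Only k = 1 is perfect, so the longest perfect 3' overlap is 1.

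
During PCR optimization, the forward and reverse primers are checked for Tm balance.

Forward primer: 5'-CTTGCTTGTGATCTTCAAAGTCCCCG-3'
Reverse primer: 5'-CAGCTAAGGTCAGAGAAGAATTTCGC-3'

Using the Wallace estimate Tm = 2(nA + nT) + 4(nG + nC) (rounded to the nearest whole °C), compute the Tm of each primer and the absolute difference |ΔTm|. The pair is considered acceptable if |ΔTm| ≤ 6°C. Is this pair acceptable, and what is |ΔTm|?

Forward: A=4 T=9 G=5 C=8 → Tm = 2·13 + 4·13 = 78°C.
Reverse: A=9 T=5 G=7 C=5 → Tm = 2·14 + 4·12 = 76°C.
|ΔTm| = |78 − 76| = 2°C, ≤ 6°C.

|ΔTm| = 2°C; the pair is acceptable.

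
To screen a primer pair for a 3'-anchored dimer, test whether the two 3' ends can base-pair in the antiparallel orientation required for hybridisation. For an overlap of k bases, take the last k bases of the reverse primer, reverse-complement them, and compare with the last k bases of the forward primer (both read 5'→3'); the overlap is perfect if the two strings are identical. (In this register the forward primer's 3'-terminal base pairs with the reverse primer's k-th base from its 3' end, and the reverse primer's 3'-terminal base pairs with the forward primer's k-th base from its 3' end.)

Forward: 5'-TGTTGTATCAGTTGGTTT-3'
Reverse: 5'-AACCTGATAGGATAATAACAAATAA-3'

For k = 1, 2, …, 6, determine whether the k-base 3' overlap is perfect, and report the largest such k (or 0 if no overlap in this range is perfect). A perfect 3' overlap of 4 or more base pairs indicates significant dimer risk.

Last 6 bases (5'→3') — forward …TGGTTT, reverse …AAATAA.
Reverse complement of the reverse primer's last 6 bases: TTATTT; its first k bases are the reverse complement of the reverse primer's last k bases, so a perfect k-base overlap needs the forward primer's last k bases to equal them.
Comparing (forward last k vs required): k=1: T vs T ✓; k=2: TT vs TT ✓; k=3: TTT vs TTA ✗; k=4: GTTT vs TTAT ✗; k=5: GGTTT vs TTATT ✗; k=6: TGGTTT vs TTATTT ✗.
Perfect overlaps at k = 1, 2; the largest is 2.

Longest perfect overlap: 2 complementary base pairs; below the dimer-risk threshold (threshold 4).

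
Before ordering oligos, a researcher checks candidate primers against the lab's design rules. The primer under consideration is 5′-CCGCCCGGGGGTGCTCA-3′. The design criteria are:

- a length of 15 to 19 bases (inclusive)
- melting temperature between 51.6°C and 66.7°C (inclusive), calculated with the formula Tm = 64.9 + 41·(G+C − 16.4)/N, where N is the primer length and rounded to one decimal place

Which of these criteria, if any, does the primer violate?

Base counts: A=1, T=2, G=7, C=7 (length 17).
length: length 17 ✓
Tm: Tm = 64.9 + 41·(14 − 16.4)/17 = 59.1°C ✓

Meets all criteria.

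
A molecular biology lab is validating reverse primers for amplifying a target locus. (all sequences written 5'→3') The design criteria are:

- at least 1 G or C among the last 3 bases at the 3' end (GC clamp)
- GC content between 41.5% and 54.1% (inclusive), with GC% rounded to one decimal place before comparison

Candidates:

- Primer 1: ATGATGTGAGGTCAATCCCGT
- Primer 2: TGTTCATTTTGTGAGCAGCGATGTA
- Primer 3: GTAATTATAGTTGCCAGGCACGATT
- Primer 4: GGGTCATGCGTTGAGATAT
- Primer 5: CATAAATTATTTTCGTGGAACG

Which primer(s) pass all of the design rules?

Primer 1 (21 nt, A=5 T=6 G=6 C=4): 3' end CGT has 2 G/C ✓; GC 10/21 = 47.6% ✓ — passes.
Primer 2 (25 nt, A=5 T=10 G=7 C=3): 3' end GTA has 1 G/C ✓; GC 10/25 = 40.0%, outside 41.5–54.1% ✗ — fails.
Primer 3 (25 nt, A=7 T=8 G=6 C=4): 3' end ATT has 0 G/C, need ≥1 ✗; GC 10/25 = 40.0%, outside 41.5–54.1% ✗ — fails.
Primer 4 (19 nt, A=4 T=6 G=7 C=2): 3' end TAT has 0 G/C, need ≥1 ✗; GC 9/19 = 47.4% ✓ — fails.
Primer 5 (22 nt, A=7 T=8 G=4 C=3): 3' end ACG has 2 G/C ✓; GC 7/22 = 31.8%, outside 41.5–54.1% ✗ — fails.

Primer 1 only.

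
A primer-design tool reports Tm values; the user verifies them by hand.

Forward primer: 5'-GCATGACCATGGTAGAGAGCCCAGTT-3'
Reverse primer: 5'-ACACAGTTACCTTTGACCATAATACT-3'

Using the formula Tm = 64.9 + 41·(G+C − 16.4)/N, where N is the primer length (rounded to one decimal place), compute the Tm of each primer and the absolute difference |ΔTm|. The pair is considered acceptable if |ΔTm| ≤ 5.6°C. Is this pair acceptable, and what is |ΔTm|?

|ΔTm| = 7.9°C; the pair is not acceptable.

Forward: G+C = 14, N = 26 → Tm = 64.9 + 41·(14 − 16.4)/26 = 61.1°C.
Reverse: G+C = 9, N = 26 → Tm = 64.9 + 41·(9 − 16.4)/26 = 53.2°C.
|ΔTm| = |61.1 − 53.2| = 7.9°C, > 5.6°C.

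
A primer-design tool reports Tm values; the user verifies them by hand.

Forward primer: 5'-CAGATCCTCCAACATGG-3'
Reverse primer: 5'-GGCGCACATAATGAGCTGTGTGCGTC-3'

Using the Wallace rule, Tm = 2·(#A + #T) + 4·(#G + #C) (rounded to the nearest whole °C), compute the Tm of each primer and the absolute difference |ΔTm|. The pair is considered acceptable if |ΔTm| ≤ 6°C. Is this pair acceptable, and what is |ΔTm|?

Forward: A=5 T=3 G=3 C=6 → Tm = 2·8 + 4·9 = 52°C.
Reverse: A=5 T=6 G=9 C=6 → Tm = 2·11 + 4·15 = 82°C.
|ΔTm| = |52 − 82| = 30°C, > 6°C.

|ΔTm| = 30°C; the pair is not acceptable.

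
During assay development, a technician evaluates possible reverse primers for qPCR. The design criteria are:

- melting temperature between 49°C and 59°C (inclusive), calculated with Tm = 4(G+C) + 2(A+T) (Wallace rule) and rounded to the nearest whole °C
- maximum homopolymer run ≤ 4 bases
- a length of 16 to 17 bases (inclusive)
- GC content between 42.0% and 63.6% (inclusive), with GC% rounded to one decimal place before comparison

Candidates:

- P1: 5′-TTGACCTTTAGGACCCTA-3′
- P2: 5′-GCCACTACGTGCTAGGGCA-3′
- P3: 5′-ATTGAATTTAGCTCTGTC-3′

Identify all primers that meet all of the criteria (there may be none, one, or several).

P1 (18 nt, A=4 T=6 G=3 C=5): Tm = 2·10 + 4·8 = 52°C ✓; longest run = 3 ✓; length 18, outside 16–17 ✗; GC 8/18 = 44.4% ✓ — fails.
P2 (19 nt, A=4 T=3 G=6 C=6): Tm = 2·7 + 4·12 = 62°C, outside 49–59°C ✗; longest run = 3 ✓; length 19, outside 16–17 ✗; GC 12/19 = 63.2% ✓ — fails.
P3 (18 nt, A=4 T=8 G=3 C=3): Tm = 2·12 + 4·6 = 48°C, outside 49–59°C ✗; longest run = 3 ✓; length 18, outside 16–17 ✗; GC 6/18 = 33.3%, outside 42.0–63.6% ✗ — fails.

None of the candidates satisfy all criteria.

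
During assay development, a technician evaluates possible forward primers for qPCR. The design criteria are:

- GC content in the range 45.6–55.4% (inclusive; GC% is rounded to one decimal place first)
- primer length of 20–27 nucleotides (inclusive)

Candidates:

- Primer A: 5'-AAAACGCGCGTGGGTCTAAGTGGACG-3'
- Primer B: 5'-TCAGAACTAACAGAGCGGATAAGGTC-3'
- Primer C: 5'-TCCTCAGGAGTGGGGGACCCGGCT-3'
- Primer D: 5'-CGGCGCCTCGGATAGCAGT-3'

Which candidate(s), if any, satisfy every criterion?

Primer A (26 nt, A=7 T=4 G=10 C=5): GC 15/26 = 57.7%, outside 45.6–55.4% ✗; length 26 ✓ — fails.
Primer B (26 nt, A=10 T=4 G=7 C=5): GC 12/26 = 46.2% ✓; length 26 ✓ — passes.
Primer C (24 nt, A=3 T=4 G=10 C=7): GC 17/24 = 70.8%, outside 45.6–55.4% ✗; length 24 ✓ — fails.
Primer D (19 nt, A=3 T=3 G=7 C=6): GC 13/19 = 68.4%, outside 45.6–55.4% ✗; length 19, outside 20–27 ✗ — fails.

Primer B only.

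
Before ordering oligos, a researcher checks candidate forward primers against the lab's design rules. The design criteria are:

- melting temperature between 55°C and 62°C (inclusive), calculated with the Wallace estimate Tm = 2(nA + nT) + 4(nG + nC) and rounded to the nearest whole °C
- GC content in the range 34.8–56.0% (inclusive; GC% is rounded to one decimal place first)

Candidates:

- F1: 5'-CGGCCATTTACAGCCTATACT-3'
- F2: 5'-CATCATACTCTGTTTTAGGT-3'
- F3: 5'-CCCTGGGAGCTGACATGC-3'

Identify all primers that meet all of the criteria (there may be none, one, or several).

F1 only.

F1 (21 nt, A=5 T=6 G=3 C=7): Tm = 2·11 + 4·10 = 62°C ✓; GC 10/21 = 47.6% ✓ — passes.
F2 (20 nt, A=4 T=9 G=3 C=4): Tm = 2·13 + 4·7 = 54°C, outside 55–62°C ✗; GC 7/20 = 35.0% ✓ — fails.
F3 (18 nt, A=3 T=3 G=6 C=6): Tm = 2·6 + 4·12 = 60°C ✓; GC 12/18 = 66.7%, outside 34.8–56.0% ✗ — fails.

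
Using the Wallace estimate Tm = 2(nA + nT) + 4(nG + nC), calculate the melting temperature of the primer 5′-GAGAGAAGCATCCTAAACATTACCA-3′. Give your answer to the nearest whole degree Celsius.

Base counts: A=11, T=4, G=4, C=6 (length 25).
Tm = 2·(11+4) + 4·(4+6) = 2·15 + 4·10 = 30 + 40 = 70°C.

70°C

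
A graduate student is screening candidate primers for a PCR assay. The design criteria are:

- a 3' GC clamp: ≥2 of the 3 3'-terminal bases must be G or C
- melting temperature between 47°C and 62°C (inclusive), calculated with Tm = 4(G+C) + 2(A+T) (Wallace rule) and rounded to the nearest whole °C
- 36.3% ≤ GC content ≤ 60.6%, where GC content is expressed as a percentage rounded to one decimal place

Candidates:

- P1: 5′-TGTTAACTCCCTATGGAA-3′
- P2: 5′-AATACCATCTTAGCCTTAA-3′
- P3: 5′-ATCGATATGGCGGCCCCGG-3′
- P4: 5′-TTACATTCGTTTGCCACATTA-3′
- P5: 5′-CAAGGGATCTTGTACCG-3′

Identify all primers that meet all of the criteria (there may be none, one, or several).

P1 (18 nt, A=5 T=6 G=3 C=4): 3' end GAA has 1 G/C, need ≥2 ✗; Tm = 2·11 + 4·7 = 50°C ✓; GC 7/18 = 38.9% ✓ — fails.
P2 (19 nt, A=7 T=6 G=1 C=5): 3' end TAA has 0 G/C, need ≥2 ✗; Tm = 2·13 + 4·6 = 50°C ✓; GC 6/19 = 31.6%, outside 36.3–60.6% ✗ — fails.
P3 (19 nt, A=3 T=3 G=7 C=6): 3' end CGG has 3 G/C ✓; Tm = 2·6 + 4·13 = 64°C, outside 47–62°C ✗; GC 13/19 = 68.4%, outside 36.3–60.6% ✗ — fails.
P4 (21 nt, A=5 T=9 G=2 C=5): 3' end TTA has 0 G/C, need ≥2 ✗; Tm = 2·14 + 4·7 = 56°C ✓; GC 7/21 = 33.3%, outside 36.3–60.6% ✗ — fails.
P5 (17 nt, A=4 T=4 G=5 C=4): 3' end CCG has 3 G/C ✓; Tm = 2·8 + 4·9 = 52°C ✓; GC 9/17 = 52.9% ✓ — passes.

P5 only.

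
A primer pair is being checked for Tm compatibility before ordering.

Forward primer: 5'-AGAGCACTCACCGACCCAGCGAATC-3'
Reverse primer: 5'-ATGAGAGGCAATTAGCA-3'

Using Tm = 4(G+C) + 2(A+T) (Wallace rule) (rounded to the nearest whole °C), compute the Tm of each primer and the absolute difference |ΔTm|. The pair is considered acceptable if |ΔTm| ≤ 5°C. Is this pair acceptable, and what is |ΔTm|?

|ΔTm| = 32°C; the pair is not acceptable.

Forward: A=8 T=2 G=5 C=10 → Tm = 2·10 + 4·15 = 80°C.
Reverse: A=7 T=3 G=5 C=2 → Tm = 2·10 + 4·7 = 48°C.
|ΔTm| = |80 − 48| = 32°C, > 5°C.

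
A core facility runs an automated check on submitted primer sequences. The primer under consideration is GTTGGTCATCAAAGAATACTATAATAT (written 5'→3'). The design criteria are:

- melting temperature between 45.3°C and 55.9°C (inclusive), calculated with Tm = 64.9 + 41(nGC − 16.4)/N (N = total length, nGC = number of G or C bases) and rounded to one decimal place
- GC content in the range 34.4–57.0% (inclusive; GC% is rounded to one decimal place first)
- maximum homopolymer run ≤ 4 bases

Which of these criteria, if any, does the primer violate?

Base counts: A=11, T=9, G=4, C=3 (length 27).
Tm: Tm = 64.9 + 41·(7 − 16.4)/27 = 50.6°C ✓
GC content: GC 7/27 = 25.9%, outside 34.4–57.0% ✗
homopolymer run: longest run = 3 ✓

Fails: GC content.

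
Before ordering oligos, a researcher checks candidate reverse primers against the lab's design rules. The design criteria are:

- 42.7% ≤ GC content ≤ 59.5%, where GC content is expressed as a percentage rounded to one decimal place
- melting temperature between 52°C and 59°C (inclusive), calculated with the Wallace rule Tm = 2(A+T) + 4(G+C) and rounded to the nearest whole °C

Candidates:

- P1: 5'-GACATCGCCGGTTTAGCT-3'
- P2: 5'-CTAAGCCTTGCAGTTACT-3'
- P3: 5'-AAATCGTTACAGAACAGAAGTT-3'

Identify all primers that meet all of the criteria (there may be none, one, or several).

P1 (18 nt, A=3 T=5 G=5 C=5): GC 10/18 = 55.6% ✓; Tm = 2·8 + 4·10 = 56°C ✓ — passes.
P2 (18 nt, A=4 T=6 G=3 C=5): GC 8/18 = 44.4% ✓; Tm = 2·10 + 4·8 = 52°C ✓ — passes.
P3 (22 nt, A=10 T=5 G=4 C=3): GC 7/22 = 31.8%, outside 42.7–59.5% ✗; Tm = 2·15 + 4·7 = 58°C ✓ — fails.

P1 and P2.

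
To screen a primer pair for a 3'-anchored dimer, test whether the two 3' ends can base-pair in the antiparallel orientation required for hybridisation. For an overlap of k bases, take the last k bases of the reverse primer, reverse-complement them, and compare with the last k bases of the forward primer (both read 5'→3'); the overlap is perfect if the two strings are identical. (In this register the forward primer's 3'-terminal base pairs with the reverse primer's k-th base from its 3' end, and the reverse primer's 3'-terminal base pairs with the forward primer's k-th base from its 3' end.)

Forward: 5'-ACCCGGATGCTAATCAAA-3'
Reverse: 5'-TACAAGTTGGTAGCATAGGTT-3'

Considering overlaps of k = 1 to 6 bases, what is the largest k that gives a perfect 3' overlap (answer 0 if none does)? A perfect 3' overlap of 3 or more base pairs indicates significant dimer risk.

Longest perfect overlap: 2 complementary base pairs; below the dimer-risk threshold (threshold 3).

Last 6 bases (5'→3') — forward …ATCAAA, reverse …TAGGTT.
Reverse complement of the reverse primer's last 6 bases: AACCTA; its first k bases are the reverse complement of the reverse primer's last k bases, so a perfect k-base overlap needs the forward primer's last k bases to equal them.
Comparing (forward last k vs required): k=1: A vs A ✓; k=2: AA vs AA ✓; k=3: AAA vs AAC ✗; k=4: CAAA vs AACC ✗; k=5: TCAAA vs AACCT ✗; k=6: ATCAAA vs AACCTA ✗.
Perfect overlaps at k = 1, 2; the largest is 2.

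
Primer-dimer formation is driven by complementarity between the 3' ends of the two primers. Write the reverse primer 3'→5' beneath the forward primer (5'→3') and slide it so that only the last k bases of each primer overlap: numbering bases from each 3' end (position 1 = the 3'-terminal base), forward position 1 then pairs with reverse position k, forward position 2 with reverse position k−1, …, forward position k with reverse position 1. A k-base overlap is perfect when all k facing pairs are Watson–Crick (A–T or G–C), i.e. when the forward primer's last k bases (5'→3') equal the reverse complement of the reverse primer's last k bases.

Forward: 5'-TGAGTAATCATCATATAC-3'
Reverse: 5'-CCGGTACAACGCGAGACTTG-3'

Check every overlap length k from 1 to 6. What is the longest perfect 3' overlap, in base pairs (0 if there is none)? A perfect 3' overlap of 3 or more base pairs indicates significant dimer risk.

Longest perfect overlap: 1 complementary base pair; below the dimer-risk threshold (threshold 3).

Last 6 bases (5'→3') — forward …ATATAC, reverse …GACTTG.
Reverse complement of the reverse primer's last 6 bases: CAAGTC; its first k bases are the reverse complement of the reverse primer's last k bases, so a perfect k-base overlap needs the forward primer's last k bases to equal them.
Comparing (forward last k vs required): k=1: C vs C ✓; k=2: AC vs CA ✗; k=3: TAC vs CAA ✗; k=4: ATAC vs CAAG ✗; k=5: TATAC vs CAAGT ✗; k=6: ATATAC vs CAAGTC ✗.
Only k = 1 is perfect, so the longest perfect 3' overlap is 1.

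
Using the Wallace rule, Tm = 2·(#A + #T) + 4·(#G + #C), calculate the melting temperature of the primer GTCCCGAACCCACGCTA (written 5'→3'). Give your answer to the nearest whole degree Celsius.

56°C

Base counts: A=4, T=2, G=3, C=8 (length 17).
Tm = 2·(4+2) + 4·(3+8) = 2·6 + 4·11 = 12 + 44 = 56°C.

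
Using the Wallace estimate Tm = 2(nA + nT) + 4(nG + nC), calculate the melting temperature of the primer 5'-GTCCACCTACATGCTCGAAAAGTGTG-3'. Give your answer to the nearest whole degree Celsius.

78°C

Base counts: A=7, T=6, G=6, C=7 (length 26).
Tm = 2·(7+6) + 4·(6+7) = 2·13 + 4·13 = 26 + 52 = 78°C.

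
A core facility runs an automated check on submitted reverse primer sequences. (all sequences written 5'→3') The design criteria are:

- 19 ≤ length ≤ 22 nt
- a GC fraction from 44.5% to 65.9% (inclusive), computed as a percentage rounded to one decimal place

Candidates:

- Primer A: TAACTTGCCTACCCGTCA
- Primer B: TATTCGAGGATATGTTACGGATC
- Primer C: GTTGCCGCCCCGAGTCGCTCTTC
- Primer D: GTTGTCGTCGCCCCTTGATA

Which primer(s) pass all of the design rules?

Primer A (18 nt, A=4 T=5 G=2 C=7): length 18, outside 19–22 ✗; GC 9/18 = 50.0% ✓ — fails.
Primer B (23 nt, A=6 T=8 G=6 C=3): length 23, outside 19–22 ✗; GC 9/23 = 39.1%, outside 44.5–65.9% ✗ — fails.
Primer C (23 nt, A=1 T=6 G=6 C=10): length 23, outside 19–22 ✗; GC 16/23 = 69.6%, outside 44.5–65.9% ✗ — fails.
Primer D (20 nt, A=2 T=7 G=5 C=6): length 20 ✓; GC 11/20 = 55.0% ✓ — passes.

Primer D only.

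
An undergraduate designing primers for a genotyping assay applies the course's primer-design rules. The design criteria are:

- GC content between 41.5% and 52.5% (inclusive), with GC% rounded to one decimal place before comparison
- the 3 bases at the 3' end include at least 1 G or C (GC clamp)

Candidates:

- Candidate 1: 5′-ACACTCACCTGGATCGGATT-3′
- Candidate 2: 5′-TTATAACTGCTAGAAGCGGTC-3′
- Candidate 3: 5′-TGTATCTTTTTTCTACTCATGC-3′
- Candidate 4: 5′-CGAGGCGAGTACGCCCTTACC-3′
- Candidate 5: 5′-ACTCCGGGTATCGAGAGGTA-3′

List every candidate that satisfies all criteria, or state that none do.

Candidate 2 only.

Candidate 1 (20 nt, A=5 T=5 G=4 C=6): GC 10/20 = 50.0% ✓; 3' end ATT has 0 G/C, need ≥1 ✗ — fails.
Candidate 2 (21 nt, A=6 T=6 G=5 C=4): GC 9/21 = 42.9% ✓; 3' end GTC has 2 G/C ✓ — passes.
Candidate 3 (22 nt, A=3 T=12 G=2 C=5): GC 7/22 = 31.8%, outside 41.5–52.5% ✗; 3' end TGC has 2 G/C ✓ — fails.
Candidate 4 (21 nt, A=4 T=3 G=6 C=8): GC 14/21 = 66.7%, outside 41.5–52.5% ✗; 3' end ACC has 2 G/C ✓ — fails.
Candidate 5 (20 nt, A=5 T=4 G=7 C=4): GC 11/20 = 55.0%, outside 41.5–52.5% ✗; 3' end GTA has 1 G/C ✓ — fails.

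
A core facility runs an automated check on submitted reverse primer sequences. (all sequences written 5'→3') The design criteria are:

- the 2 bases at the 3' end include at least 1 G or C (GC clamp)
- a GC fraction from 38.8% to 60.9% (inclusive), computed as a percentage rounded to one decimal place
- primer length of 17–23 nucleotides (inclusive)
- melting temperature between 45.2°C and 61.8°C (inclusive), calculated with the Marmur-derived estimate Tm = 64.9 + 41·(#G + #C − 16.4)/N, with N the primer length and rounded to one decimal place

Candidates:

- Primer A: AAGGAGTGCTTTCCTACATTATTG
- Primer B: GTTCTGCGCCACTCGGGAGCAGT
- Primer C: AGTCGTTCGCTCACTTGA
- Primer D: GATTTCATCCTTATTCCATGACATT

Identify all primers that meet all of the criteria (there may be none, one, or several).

Primer C only.

Primer A (24 nt, A=6 T=9 G=5 C=4): 3' end TG has 1 G/C ✓; GC 9/24 = 37.5%, outside 38.8–60.9% ✗; length 24, outside 17–23 ✗; Tm = 64.9 + 41·(9 − 16.4)/24 = 52.3°C ✓ — fails.
Primer B (23 nt, A=3 T=5 G=8 C=7): 3' end GT has 1 G/C ✓; GC 15/23 = 65.2%, outside 38.8–60.9% ✗; length 23 ✓; Tm = 64.9 + 41·(15 − 16.4)/23 = 62.4°C, outside 45.2–61.8°C ✗ — fails.
Primer C (18 nt, A=3 T=6 G=4 C=5): 3' end GA has 1 G/C ✓; GC 9/18 = 50.0% ✓; length 18 ✓; Tm = 64.9 + 41·(9 − 16.4)/18 = 48.0°C ✓ — passes.
Primer D (25 nt, A=6 T=11 G=2 C=6): 3' end TT has 0 G/C, need ≥1 ✗; GC 8/25 = 32.0%, outside 38.8–60.9% ✗; length 25, outside 17–23 ✗; Tm = 64.9 + 41·(8 − 16.4)/25 = 51.1°C ✓ — fails.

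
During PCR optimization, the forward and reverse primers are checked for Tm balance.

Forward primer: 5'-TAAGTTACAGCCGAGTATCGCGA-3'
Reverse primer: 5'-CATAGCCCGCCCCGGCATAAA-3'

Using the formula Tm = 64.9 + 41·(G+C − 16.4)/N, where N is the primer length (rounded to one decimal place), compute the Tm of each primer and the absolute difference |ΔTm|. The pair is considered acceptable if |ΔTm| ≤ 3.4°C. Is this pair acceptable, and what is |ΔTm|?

Forward: G+C = 11, N = 23 → Tm = 64.9 + 41·(11 − 16.4)/23 = 55.3°C.
Reverse: G+C = 13, N = 21 → Tm = 64.9 + 41·(13 − 16.4)/21 = 58.3°C.
|ΔTm| = |55.3 − 58.3| = 3.0°C, ≤ 3.4°C.

|ΔTm| = 3.0°C; the pair is acceptable.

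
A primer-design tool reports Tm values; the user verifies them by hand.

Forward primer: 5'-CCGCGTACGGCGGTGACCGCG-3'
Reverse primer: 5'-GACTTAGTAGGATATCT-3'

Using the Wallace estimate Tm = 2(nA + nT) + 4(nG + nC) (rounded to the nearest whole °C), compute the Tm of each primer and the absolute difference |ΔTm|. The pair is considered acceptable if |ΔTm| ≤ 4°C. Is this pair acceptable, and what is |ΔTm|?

Forward: A=2 T=2 G=9 C=8 → Tm = 2·4 + 4·17 = 76°C.
Reverse: A=5 T=6 G=4 C=2 → Tm = 2·11 + 4·6 = 46°C.
|ΔTm| = |76 − 46| = 30°C, > 4°C.

|ΔTm| = 30°C; the pair is not acceptable.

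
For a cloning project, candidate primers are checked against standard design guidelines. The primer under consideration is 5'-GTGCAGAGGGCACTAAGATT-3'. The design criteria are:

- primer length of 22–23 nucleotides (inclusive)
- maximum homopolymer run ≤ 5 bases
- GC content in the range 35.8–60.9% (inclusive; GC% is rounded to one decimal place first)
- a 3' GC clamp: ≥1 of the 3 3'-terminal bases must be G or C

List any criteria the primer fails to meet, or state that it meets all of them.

Base counts: A=6, T=4, G=7, C=3 (length 20).
length: length 20, outside 22–23 ✗
homopolymer run: longest run = 3 ✓
GC content: GC 10/20 = 50.0% ✓
GC clamp: 3' end ATT has 0 G/C, need ≥1 ✗

Fails: length, GC clamp.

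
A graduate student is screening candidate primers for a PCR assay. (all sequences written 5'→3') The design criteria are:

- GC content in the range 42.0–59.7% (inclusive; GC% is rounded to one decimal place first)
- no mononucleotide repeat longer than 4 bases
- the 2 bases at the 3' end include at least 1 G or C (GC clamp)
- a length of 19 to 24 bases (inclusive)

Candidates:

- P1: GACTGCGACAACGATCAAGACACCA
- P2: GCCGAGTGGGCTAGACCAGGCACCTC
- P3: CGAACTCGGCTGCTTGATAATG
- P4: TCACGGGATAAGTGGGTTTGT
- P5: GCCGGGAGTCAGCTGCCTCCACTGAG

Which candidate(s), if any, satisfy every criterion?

P3 and P4.

P1 (25 nt, A=10 T=2 G=5 C=8): GC 13/25 = 52.0% ✓; longest run = 2 ✓; 3' end CA has 1 G/C ✓; length 25, outside 19–24 ✗ — fails.
P2 (26 nt, A=5 T=3 G=9 C=9): GC 18/26 = 69.2%, outside 42.0–59.7% ✗; longest run = 3 ✓; 3' end TC has 1 G/C ✓; length 26, outside 19–24 ✗ — fails.
P3 (22 nt, A=5 T=6 G=6 C=5): GC 11/22 = 50.0% ✓; longest run = 2 ✓; 3' end TG has 1 G/C ✓; length 22 ✓ — passes.
P4 (21 nt, A=4 T=7 G=8 C=2): GC 10/21 = 47.6% ✓; longest run = 3 ✓; 3' end GT has 1 G/C ✓; length 21 ✓ — passes.
P5 (26 nt, A=4 T=4 G=9 C=9): GC 18/26 = 69.2%, outside 42.0–59.7% ✗; longest run = 3 ✓; 3' end AG has 1 G/C ✓; length 26, outside 19–24 ✗ — fails.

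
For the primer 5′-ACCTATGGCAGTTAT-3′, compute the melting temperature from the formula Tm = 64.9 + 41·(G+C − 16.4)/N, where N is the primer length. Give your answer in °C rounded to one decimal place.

36.5°C

Base counts: A=4, T=5, G=3, C=3; G+C = 6, N = 15.
Tm = 64.9 + 41·(6 − 16.4)/15 = 64.9 + -426.40/15 = 36.5°C.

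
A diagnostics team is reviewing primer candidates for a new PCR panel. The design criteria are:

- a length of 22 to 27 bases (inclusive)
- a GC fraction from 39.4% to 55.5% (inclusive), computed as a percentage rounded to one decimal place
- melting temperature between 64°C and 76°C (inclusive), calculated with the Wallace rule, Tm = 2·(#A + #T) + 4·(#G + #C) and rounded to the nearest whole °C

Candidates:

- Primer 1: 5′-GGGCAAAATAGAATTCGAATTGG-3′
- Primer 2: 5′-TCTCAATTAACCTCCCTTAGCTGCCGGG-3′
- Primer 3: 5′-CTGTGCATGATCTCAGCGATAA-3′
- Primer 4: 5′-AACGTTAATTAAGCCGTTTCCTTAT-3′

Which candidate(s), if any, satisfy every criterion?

Primer 3 only.

Primer 1 (23 nt, A=9 T=5 G=7 C=2): length 23 ✓; GC 9/23 = 39.1%, outside 39.4–55.5% ✗; Tm = 2·14 + 4·9 = 64°C ✓ — fails.
Primer 2 (28 nt, A=5 T=8 G=5 C=10): length 28, outside 22–27 ✗; GC 15/28 = 53.6% ✓; Tm = 2·13 + 4·15 = 86°C, outside 64–76°C ✗ — fails.
Primer 3 (22 nt, A=6 T=6 G=5 C=5): length 22 ✓; GC 10/22 = 45.5% ✓; Tm = 2·12 + 4·10 = 64°C ✓ — passes.
Primer 4 (25 nt, A=7 T=10 G=3 C=5): length 25 ✓; GC 8/25 = 32.0%, outside 39.4–55.5% ✗; Tm = 2·17 + 4·8 = 66°C ✓ — fails.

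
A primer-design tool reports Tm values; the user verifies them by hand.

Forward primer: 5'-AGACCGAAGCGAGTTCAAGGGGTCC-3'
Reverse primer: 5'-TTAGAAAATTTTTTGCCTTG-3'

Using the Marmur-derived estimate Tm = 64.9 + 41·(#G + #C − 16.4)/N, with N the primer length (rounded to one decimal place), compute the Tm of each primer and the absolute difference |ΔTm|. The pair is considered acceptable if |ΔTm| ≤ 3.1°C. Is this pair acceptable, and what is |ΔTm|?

Forward: G+C = 15, N = 25 → Tm = 64.9 + 41·(15 − 16.4)/25 = 62.6°C.
Reverse: G+C = 5, N = 20 → Tm = 64.9 + 41·(5 − 16.4)/20 = 41.5°C.
|ΔTm| = |62.6 − 41.5| = 21.1°C, > 3.1°C.

|ΔTm| = 21.1°C; the pair is not acceptable.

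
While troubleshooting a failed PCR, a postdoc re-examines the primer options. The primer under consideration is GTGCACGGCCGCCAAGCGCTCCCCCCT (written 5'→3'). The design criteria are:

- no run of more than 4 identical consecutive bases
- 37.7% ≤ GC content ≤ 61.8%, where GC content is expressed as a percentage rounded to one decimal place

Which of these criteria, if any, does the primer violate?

Fails: homopolymer run, GC content.

Base counts: A=3, T=3, G=7, C=14 (length 27).
homopolymer run: longest run = 6, exceeds 4 ✗
GC content: GC 21/27 = 77.8%, outside 37.7–61.8% ✗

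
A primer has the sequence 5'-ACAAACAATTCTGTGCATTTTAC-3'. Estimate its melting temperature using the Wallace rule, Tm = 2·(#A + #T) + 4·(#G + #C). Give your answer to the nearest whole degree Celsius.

60°C

Base counts: A=8, T=8, G=2, C=5 (length 23).
Tm = 2·(8+8) + 4·(2+5) = 2·16 + 4·7 = 32 + 28 = 60°C.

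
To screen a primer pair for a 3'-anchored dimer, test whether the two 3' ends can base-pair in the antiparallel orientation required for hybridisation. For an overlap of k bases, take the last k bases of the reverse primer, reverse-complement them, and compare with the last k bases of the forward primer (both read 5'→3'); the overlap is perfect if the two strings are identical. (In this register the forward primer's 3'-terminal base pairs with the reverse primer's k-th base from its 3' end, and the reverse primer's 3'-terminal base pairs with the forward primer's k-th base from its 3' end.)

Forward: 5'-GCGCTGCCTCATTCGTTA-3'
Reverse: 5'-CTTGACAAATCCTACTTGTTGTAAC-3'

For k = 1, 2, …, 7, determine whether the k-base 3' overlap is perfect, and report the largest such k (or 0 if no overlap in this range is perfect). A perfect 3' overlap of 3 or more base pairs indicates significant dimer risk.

Last 7 bases (5'→3') — forward …TTCGTTA, reverse …TTGTAAC.
Reverse complement of the reverse primer's last 7 bases: GTTACAA; its first k bases are the reverse complement of the reverse primer's last k bases, so a perfect k-base overlap needs the forward primer's last k bases to equal them.
Comparing (forward last k vs required): k=1: A vs G ✗; k=2: TA vs GT ✗; k=3: TTA vs GTT ✗; k=4: GTTA vs GTTA ✓; k=5: CGTTA vs GTTAC ✗; k=6: TCGTTA vs GTTACA ✗; k=7: TTCGTTA vs GTTACAA ✗.
Only k = 4 is perfect, so the longest perfect 3' overlap is 4.

Longest perfect overlap: 4 complementary base pairs; significant dimer risk (threshold 3).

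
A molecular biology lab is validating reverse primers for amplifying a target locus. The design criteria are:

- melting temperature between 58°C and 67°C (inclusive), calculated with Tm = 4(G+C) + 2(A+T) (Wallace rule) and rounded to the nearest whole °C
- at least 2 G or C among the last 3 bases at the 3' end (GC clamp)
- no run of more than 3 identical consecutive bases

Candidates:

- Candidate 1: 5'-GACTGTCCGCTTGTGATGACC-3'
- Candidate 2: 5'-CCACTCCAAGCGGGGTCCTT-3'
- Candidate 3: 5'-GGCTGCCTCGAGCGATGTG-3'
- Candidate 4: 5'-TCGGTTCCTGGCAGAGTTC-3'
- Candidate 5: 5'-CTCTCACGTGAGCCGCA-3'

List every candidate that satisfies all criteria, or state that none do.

Candidate 1 (21 nt, A=3 T=6 G=6 C=6): Tm = 2·9 + 4·12 = 66°C ✓; 3' end ACC has 2 G/C ✓; longest run = 2 ✓ — passes.
Candidate 2 (20 nt, A=3 T=4 G=5 C=8): Tm = 2·7 + 4·13 = 66°C ✓; 3' end CTT has 1 G/C, need ≥2 ✗; longest run = 4, exceeds 3 ✗ — fails.
Candidate 3 (19 nt, A=2 T=4 G=8 C=5): Tm = 2·6 + 4·13 = 64°C ✓; 3' end GTG has 2 G/C ✓; longest run = 2 ✓ — passes.
Candidate 4 (19 nt, A=2 T=6 G=6 C=5): Tm = 2·8 + 4·11 = 60°C ✓; 3' end TTC has 1 G/C, need ≥2 ✗; longest run = 2 ✓ — fails.
Candidate 5 (17 nt, A=3 T=3 G=4 C=7): Tm = 2·6 + 4·11 = 56°C, outside 58–67°C ✗; 3' end GCA has 2 G/C ✓; longest run = 2 ✓ — fails.

Candidate 1 and Candidate 3.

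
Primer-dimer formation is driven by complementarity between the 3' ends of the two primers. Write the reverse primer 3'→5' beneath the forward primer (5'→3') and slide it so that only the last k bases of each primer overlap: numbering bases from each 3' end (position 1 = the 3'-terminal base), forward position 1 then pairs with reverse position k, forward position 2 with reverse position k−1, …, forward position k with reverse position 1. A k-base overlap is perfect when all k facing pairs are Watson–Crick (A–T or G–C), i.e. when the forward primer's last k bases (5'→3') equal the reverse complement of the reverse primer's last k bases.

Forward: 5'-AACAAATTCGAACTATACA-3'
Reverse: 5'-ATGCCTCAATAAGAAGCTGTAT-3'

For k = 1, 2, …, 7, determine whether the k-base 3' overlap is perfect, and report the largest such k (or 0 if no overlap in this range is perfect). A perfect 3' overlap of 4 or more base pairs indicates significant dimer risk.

Longest perfect overlap: 5 complementary base pairs; significant dimer risk (threshold 4).

Last 7 bases (5'→3') — forward …CTATACA, reverse …GCTGTAT.
Reverse complement of the reverse primer's last 7 bases: ATACAGC; its first k bases are the reverse complement of the reverse primer's last k bases, so a perfect k-base overlap needs the forward primer's last k bases to equal them.
Comparing (forward last k vs required): k=1: A vs A ✓; k=2: CA vs AT ✗; k=3: ACA vs ATA ✗; k=4: TACA vs ATAC ✗; k=5: ATACA vs ATACA ✓; k=6: TATACA vs ATACAG ✗; k=7: CTATACA vs ATACAGC ✗.
Perfect overlaps at k = 1, 5; the largest is 5.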